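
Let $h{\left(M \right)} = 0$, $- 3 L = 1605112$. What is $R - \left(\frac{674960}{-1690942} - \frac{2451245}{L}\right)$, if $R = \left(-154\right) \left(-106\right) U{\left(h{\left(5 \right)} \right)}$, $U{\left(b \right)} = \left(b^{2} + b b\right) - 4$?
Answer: $- \frac{8056117015645547}{123370513432} \approx -65300.0$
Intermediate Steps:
$L = - \frac{1605112}{3}$ ($L = \left(- \frac{1}{3}\right) 1605112 = - \frac{1605112}{3} \approx -5.3504 \cdot 10^{5}$)
$U{\left(b \right)} = -4 + 2 b^{2}$ ($U{\left(b \right)} = \left(b^{2} + b^{2}\right) - 4 = 2 b^{2} - 4 = -4 + 2 b^{2}$)
$R = -65296$ ($R = \left(-154\right) \left(-106\right) \left(-4 + 2 \cdot 0^{2}\right) = 16324 \left(-4 + 2 \cdot 0\right) = 16324 \left(-4 + 0\right) = 16324 \left(-4\right) = -65296$)
$R - \left(\frac{674960}{-1690942} - \frac{2451245}{L}\right) = -65296 - \left(\frac{674960}{-1690942} - \frac{2451245}{- \frac{1605112}{3}}\right) = -65296 - \left(674960 \left(- \frac{1}{1690942}\right) - - \frac{7353735}{1605112}\right) = -65296 - \left(- \frac{30680}{76861} + \frac{7353735}{1605112}\right) = -65296 - \frac{515970589675}{123370513432} = - \frac{8056117015645547}{123370513432}$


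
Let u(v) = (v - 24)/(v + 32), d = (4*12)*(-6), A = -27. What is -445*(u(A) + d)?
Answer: 132699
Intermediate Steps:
d = -288 (d = 48*(-6) = -288)
u(v) = (-24 + v)/(32 + v)
-445*(u(A) + d) = -445*((-24 - 27)/(32 - 27) - 288) = -445*(-51/5 - 288) = -445*(-1491/5) = 132699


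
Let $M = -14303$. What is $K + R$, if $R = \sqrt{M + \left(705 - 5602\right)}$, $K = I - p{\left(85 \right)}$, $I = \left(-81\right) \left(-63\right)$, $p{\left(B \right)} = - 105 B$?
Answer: $14028 + 80 i \sqrt{3} \approx 14028.0 + 138.56 i$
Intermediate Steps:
$I = 5103$
$K = 14028$ ($K = 5103 - \left(-105\right) 85 = 5103 - -8925 = 5103 + 8925 = 14028$)
$R = 80 i \sqrt{3}$ ($R = \sqrt{-14303 + \left(705 - 5602\right)} = \sqrt{-14303 - 4897} = \sqrt{-19200} = 80 i \sqrt{3} \approx 138.56 i$)
$K + R = 14028 + 80 i \sqrt{3}$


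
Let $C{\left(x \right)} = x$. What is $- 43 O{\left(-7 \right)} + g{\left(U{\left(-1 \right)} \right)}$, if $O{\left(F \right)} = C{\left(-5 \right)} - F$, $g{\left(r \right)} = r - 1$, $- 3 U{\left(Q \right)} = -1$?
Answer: $- \frac{260}{3} \approx -86.667$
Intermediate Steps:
$U{\left(Q \right)} = \frac{1}{3}$ ($U{\left(Q \right)} = \left(- \frac{1}{3}\right) \left(-1\right) = \frac{1}{3}$)
$g{\left(r \right)} = -1 + r$ ($g{\left(r \right)} = r - 1 = -1 + r$)
$O{\left(F \right)} = -5 - F$
$- 43 O{\left(-7 \right)} + g{\left(U{\left(-1 \right)} \right)} = - 43 \left(-5 - -7\right) + \left(-1 + \frac{1}{3}\right) = - 43 \left(-5 + 7\right) - \frac{2}{3} = \left(-43\right) 2 - \frac{2}{3} = -86 - \frac{2}{3} = - \frac{260}{3}$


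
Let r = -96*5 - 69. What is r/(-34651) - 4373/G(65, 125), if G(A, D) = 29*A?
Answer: -150493958/65317135 ≈ -2.3041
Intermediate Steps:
r = -549 (r = -480 - 69 = -549)
r/(-34651) - 4373/G(65, 125) = -549/(-34651) - 4373/(29*65) = -549*(-1/34651) - 4373/1885 = 549/34651 - 4373*1/1885 = 549/34651 - 4373/1885 = -150493958/65317135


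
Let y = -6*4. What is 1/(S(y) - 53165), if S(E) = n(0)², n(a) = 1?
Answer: -1/53164 ≈ -1.8810e-5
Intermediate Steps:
y = -24
S(E) = 1 (S(E) = 1² = 1)
1/(S(y) - 53165) = 1/(1 - 53165) = 1/(-53164) = -1/53164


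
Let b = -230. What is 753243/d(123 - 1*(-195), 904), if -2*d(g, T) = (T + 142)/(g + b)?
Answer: -66285384/523 ≈ -1.2674e+5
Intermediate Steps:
d(g, T) = -(142 + T)/(2*(-230 + g)) (d(g, T) = -(T + 142)/(2*(g - 230)) = -(142 + T)/(2*(-230 + g)))
753243/d(123 - 1*(-195), 904) = 753243/(((-142 - 1*904)/(2*(-230 + (123 - 1*(-195)))))) = 753243/(((-142 - 904)/(2*(-230 + (123 + 195))))) = 753243/(((1/2)*(-1046)/(-230 + 318))) = 753243/(((1/2)*(-1046)/88)) = 753243/(((1/2)*(1/88)*(-1046))) = 753243/(-523/88) = 753243*(-88/523) = -66285384/523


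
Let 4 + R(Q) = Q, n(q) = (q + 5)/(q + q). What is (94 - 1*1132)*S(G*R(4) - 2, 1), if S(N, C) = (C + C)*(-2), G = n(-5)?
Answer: 4152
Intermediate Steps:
n(q) = (5 + q)/(2*q) (n(q) = (5 + q)/((2*q)) = (5 + q)*(1/(2*q)) = (5 + q)/(2*q))
G = 0 (G = (½)*(5 - 5)/(-5) = (½)*(-⅕)*0 = 0)
R(Q) = -4 + Q
S(N, C) = -4*C (S(N, C) = (2*C)*(-2) = -4*C)
(94 - 1*1132)*S(G*R(4) - 2, 1) = (94 - 1*1132)*(-4*1) = (94 - 1132)*(-4) = -1038*(-4) = 4152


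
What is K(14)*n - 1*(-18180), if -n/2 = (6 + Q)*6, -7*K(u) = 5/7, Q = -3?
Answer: 891000/49 ≈ 18184.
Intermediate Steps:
K(u) = -5/49 (K(u) = -5/(7*7) = -⅐*5/7 = -5/49)
n = -36 (n = -2*(6 - 3)*6 = -6*6 = -2*18 = -36)
K(14)*n - 1*(-18180) = -5/49*(-36) - 1*(-18180) = 180/49 + 18180 = 891000/49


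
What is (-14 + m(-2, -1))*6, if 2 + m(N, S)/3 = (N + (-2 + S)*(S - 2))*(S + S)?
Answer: -372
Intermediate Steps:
m(N, S) = -6 + 6*S*(N + (-2 + S)²) (m(N, S) = -6 + 3*((N + (-2 + S)*(S - 2))*(S + S)) = -6 + 3*((N + (-2 + S)*(-2 + S))*(2*S)) = -6 + 3*((N + (-2 + S)²)*(2*S)) = -6 + 3*(2*S*(N + (-2 + S)²)) = -6 + 6*S*(N + (-2 + S)²))
(-14 + m(-2, -1))*6 = (-14 + (-6 + 6*(-2)*(-1) + 6*(-1)*(-2 - 1)²))*6 = (-14 + (-6 + 12 + 6*(-1)*(-3)²))*6 = (-14 + (-6 + 12 + 6*(-1)*9))*6 = (-14 + (-6 + 12 - 54))*6 = (-14 - 48)*6 = -62*6 = -372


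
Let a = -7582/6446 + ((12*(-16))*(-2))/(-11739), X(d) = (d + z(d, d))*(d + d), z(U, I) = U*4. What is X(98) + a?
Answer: 1211202721233/12611599 ≈ 96039.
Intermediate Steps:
z(U, I) = 4*U
X(d) = 10*d**2 (X(d) = (d + 4*d)*(d + d) = (5*d)*(2*d) = 10*d**2)
a = -15246727/12611599 (a = -7582*1/6446 - 192*(-2)*(-1/11739) = -3791/3223 + 384*(-1/11739) = -3791/3223 - 128/3913 = -15246727/12611599 ≈ -1.2089)
X(98) + a = 10*98**2 - 15246727/12611599 = 10*9604 - 15246727/12611599 = 96040 - 15246727/12611599 = 1211202721233/12611599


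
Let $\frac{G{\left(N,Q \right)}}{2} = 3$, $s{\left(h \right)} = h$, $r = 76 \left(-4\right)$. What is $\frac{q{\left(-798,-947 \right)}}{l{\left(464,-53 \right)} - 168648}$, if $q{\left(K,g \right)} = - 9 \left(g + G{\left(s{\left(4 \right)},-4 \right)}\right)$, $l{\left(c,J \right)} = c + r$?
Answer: $- \frac{8469}{168488} \approx -0.050265$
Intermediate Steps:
$r = -304$
$l{\left(c,J \right)} = -304 + c$ ($l{\left(c,J \right)} = c - 304 = -304 + c$)
$G{\left(N,Q \right)} = 6$ ($G{\left(N,Q \right)} = 2 \cdot 3 = 6$)
$q{\left(K,g \right)} = -54 - 9 g$ ($q{\left(K,g \right)} = - 9 \left(g + 6\right) = - 9 \left(6 + g\right) = -54 - 9 g$)
$\frac{q{\left(-798,-947 \right)}}{l{\left(464,-53 \right)} - 168648} = \frac{-54 - -8523}{\left(-304 + 464\right) - 168648} = \frac{-54 + 8523}{160 - 168648} = \frac{8469}{-168488} = 8469 \left(- \frac{1}{168488}\right) = - \frac{8469}{168488}$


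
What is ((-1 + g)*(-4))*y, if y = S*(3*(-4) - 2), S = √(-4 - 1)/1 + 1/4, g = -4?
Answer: -70 - 280*I*√5 ≈ -70.0 - 626.1*I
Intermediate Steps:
S = ¼ + I*√5 (S = √(-5)*1 + 1*(¼) = (I*√5)*1 + ¼ = I*√5 + ¼ = ¼ + I*√5 ≈ 0.25 + 2.2361*I)
y = -7/2 - 14*I*√5 (y = (¼ + I*√5)*(3*(-4) - 2) = (¼ + I*√5)*(-12 - 2) = (¼ + I*√5)*(-14) = -7/2 - 14*I*√5 ≈ -3.5 - 31.305*I)
((-1 + g)*(-4))*y = ((-1 - 4)*(-4))*(-7/2 - 14*I*√5) = (-5*(-4))*(-7/2 - 14*I*√5) = 20*(-7/2 - 14*I*√5) = -70 - 280*I*√5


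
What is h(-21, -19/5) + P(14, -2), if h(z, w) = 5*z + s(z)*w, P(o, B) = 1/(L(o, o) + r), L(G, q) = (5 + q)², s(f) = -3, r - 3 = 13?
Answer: -176431/1885 ≈ -93.597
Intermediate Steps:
r = 16 (r = 3 + 13 = 16)
P(o, B) = 1/(16 + (5 + o)²) (P(o, B) = 1/((5 + o)² + 16) = 1/(16 + (5 + o)²))
h(z, w) = -3*w + 5*z (h(z, w) = 5*z - 3*w = -3*w + 5*z)
h(-21, -19/5) + P(14, -2) = (-(-57)/5 + 5*(-21)) + 1/(16 + (5 + 14)²) = (-(-57)/5 - 105) + 1/(16 + 19²) = (-3*(-19/5) - 105) + 1/(16 + 361) = (57/5 - 105) + 1/377 = -468/5 + 1/377 = -176431/1885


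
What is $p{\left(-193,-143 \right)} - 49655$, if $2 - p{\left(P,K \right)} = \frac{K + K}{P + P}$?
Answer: $- \frac{9583172}{193} \approx -49654.0$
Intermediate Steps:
$p{\left(P,K \right)} = 2 - \frac{K}{P}$ ($p{\left(P,K \right)} = 2 - \frac{K + K}{P + P} = 2 - \frac{2 K}{2 P} = 2 - 2 K \frac{1}{2 P} = 2 - \frac{K}{P}$)
$p{\left(-193,-143 \right)} - 49655 = \left(2 - - \frac{143}{-193}\right) - 49655 = \left(2 - \left(-143\right) \left(- \frac{1}{193}\right)\right) - 49655 = \left(2 - \frac{143}{193}\right) - 49655 = \frac{243}{193} - 49655 = - \frac{9583172}{193}$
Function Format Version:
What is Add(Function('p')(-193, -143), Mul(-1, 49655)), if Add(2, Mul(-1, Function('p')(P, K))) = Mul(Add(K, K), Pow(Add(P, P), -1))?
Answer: Rational(-9583172, 193) ≈ -49654.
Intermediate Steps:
Function('p')(P, K) = Add(2, Mul(-1, K, Pow(P, -1))) (Function('p')(P, K) = Add(2, Mul(-1, Mul(Add(K, K), Pow(Add(P, P), -1)))) = Add(2, Mul(-1, Mul(Mul(2, K), Pow(Mul(2, P), -1)))) = Add(2, Mul(-1, Mul(Mul(2, K), Mul(Rational(1, 2), Pow(P, -1))))) = Add(2, Mul(-1, Mul(K, Pow(P, -1)))) = Add(2, Mul(-1, K, Pow(P, -1))))
Add(Function('p')(-193, -143), Mul(-1, 49655)) = Add(Add(2, Mul(-1, -143, Pow(-193, -1))), Mul(-1, 49655)) = Add(Add(2, Mul(-1, -143, Rational(-1, 193))), -49655) = Add(Add(2, Rational(-143, 193)), -49655) = Add(Rational(243, 193), -49655) = Rational(-9583172, 193)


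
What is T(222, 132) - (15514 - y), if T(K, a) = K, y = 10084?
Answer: -5208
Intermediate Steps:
T(222, 132) - (15514 - y) = 222 - (15514 - 1*10084) = 222 - (15514 - 10084) = 222 - 1*5430 = 222 - 5430 = -5208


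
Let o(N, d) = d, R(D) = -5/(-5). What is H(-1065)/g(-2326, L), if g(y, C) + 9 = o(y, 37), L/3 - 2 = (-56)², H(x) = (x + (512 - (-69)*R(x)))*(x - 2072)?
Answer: 379577/7 ≈ 54225.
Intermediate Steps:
R(D) = 1 (R(D) = -5*(-⅕) = 1)
H(x) = (-2072 + x)*(581 + x) (H(x) = (x + (512 - (-69)))*(x - 2072) = (x + (512 - 1*(-69)))*(-2072 + x) = (x + (512 + 69))*(-2072 + x) = (x + 581)*(-2072 + x) = (581 + x)*(-2072 + x) = (-2072 + x)*(581 + x))
L = 9414 (L = 6 + 3*(-56)² = 6 + 3*3136 = 6 + 9408 = 9414)
g(y, C) = 28 (g(y, C) = -9 + 37 = 28)
H(-1065)/g(-2326, L) = (-1203832 + (-1065)² - 1491*(-1065))/28 = (-1203832 + 1134225 + 1587915)*(1/28) = 1518308*(1/28) = 379577/7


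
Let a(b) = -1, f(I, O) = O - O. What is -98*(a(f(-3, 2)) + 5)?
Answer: -392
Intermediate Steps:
f(I, O) = 0
-98*(a(f(-3, 2)) + 5) = -98*(-1 + 5) = -98*4 = -392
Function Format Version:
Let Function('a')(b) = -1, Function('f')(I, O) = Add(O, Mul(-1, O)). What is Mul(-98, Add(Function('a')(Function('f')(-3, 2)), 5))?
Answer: -392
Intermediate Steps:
Function('f')(I, O) = 0
Mul(-98, Add(Function('a')(Function('f')(-3, 2)), 5)) = Mul(-98, Add(-1, 5)) = Mul(-98, 4) = -392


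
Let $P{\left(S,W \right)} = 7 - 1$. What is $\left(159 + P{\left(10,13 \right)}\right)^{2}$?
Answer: $27225$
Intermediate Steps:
$P{\left(S,W \right)} = 6$ ($P{\left(S,W \right)} = 7 - 1 = 6$)
$\left(159 + P{\left(10,13 \right)}\right)^{2} = \left(159 + 6\right)^{2} = 165^{2} = 27225$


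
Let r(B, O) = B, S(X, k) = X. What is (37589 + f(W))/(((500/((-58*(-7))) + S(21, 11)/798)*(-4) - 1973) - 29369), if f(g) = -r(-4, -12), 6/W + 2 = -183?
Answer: -144996201/120905500 ≈ -1.1993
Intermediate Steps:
W = -6/185 (W = 6/(-2 - 183) = 6/(-185) = 6*(-1/185) = -6/185 ≈ -0.032432)
f(g) = 4 (f(g) = -1*(-4) = 4)
(37589 + f(W))/(((500/((-58*(-7))) + S(21, 11)/798)*(-4) - 1973) - 29369) = (37589 + 4)/(((500/((-58*(-7))) + 21/798)*(-4) - 1973) - 29369) = 37593/(((500/406 + 21*(1/798))*(-4) - 1973) - 29369) = 37593/(((500*(1/406) + 1/38)*(-4) - 1973) - 29369) = 37593/(((250/203 + 1/38)*(-4) - 1973) - 29369) = 37593/(((9703/7714)*(-4) - 1973) - 29369) = 37593/((-19406/3857 - 1973) - 29369) = 37593/(-7629267/3857 - 29369) = 37593/(-120905500/3857) = 37593*(-3857/120905500) = -144996201/120905500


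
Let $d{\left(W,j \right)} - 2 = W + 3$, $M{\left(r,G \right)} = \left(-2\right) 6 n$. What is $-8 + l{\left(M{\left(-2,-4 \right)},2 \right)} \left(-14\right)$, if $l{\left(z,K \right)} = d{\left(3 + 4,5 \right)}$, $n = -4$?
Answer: $-176$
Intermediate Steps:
$M{\left(r,G \right)} = 48$ ($M{\left(r,G \right)} = \left(-2\right) 6 \left(-4\right) = \left(-12\right) \left(-4\right) = 48$)
$d{\left(W,j \right)} = 5 + W$ ($d{\left(W,j \right)} = 2 + \left(W + 3\right) = 2 + \left(3 + W\right) = 5 + W$)
$l{\left(z,K \right)} = 12$ ($l{\left(z,K \right)} = 5 + \left(3 + 4\right) = 5 + 7 = 12$)
$-8 + l{\left(M{\left(-2,-4 \right)},2 \right)} \left(-14\right) = -8 + 12 \left(-14\right) = -8 - 168 = -176$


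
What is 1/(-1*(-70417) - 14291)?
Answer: 1/56126 ≈ 1.7817e-5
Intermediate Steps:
1/(-1*(-70417) - 14291) = 1/(70417 - 14291) = 1/56126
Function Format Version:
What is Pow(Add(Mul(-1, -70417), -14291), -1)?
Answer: Rational(1, 56126) ≈ 1.7817e-5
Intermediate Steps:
Pow(Add(Mul(-1, -70417), -14291), -1) = Pow(Add(70417, -14291), -1) = Pow(56126, -1) = Rational(1, 56126)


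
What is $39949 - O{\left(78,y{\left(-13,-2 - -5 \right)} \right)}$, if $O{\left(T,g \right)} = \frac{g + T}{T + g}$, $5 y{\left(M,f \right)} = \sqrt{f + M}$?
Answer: $39948$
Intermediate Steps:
$y{\left(M,f \right)} = \frac{\sqrt{M + f}}{5}$ ($y{\left(M,f \right)} = \frac{\sqrt{f + M}}{5} = \frac{\sqrt{M + f}}{5}$)
$O{\left(T,g \right)} = 1$ ($O{\left(T,g \right)} = \frac{T + g}{T + g} = 1$)
$39949 - O{\left(78,y{\left(-13,-2 - -5 \right)} \right)} = 39949 - 1 = 39948$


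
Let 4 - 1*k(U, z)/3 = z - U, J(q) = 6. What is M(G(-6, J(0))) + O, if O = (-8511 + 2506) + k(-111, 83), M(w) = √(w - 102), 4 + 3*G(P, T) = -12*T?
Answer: -6575 + I*√1146/3 ≈ -6575.0 + 11.284*I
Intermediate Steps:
k(U, z) = 12 - 3*z + 3*U (k(U, z) = 12 - 3*(z - U) = 12 + (-3*z + 3*U) = 12 - 3*z + 3*U)
G(P, T) = -4/3 - 4*T (G(P, T) = -4/3 + (-12*T)/3 = -4/3 - 4*T)
M(w) = √(-102 + w)
O = -6575 (O = (-8511 + 2506) + (12 - 3*83 + 3*(-111)) = -6005 + (12 - 249 - 333) = -6005 - 570 = -6575)
M(G(-6, J(0))) + O = √(-102 + (-4/3 - 4*6)) - 6575 = √(-102 + (-4/3 - 24)) - 6575 = √(-102 - 76/3) - 6575 = √(-382/3) - 6575 = I*√1146/3 - 6575 = -6575 + I*√1146/3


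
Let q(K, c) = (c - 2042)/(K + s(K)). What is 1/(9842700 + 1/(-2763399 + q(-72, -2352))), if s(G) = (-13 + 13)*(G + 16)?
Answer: 99480167/979153439730864 ≈ 1.0160e-7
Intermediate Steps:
s(G) = 0 (s(G) = 0*(16 + G) = 0)
q(K, c) = (-2042 + c)/K (q(K, c) = (c - 2042)/(K + 0) = (-2042 + c)/K)
1/(9842700 + 1/(-2763399 + q(-72, -2352))) = 1/(9842700 + 1/(-2763399 + (-2042 - 2352)/(-72))) = 1/(9842700 + 1/(-2763399 - 1/72*(-4394))) = 1/(9842700 + 1/(-2763399 + 2197/36)) = 1/(9842700 + 1/(-99480167/36)) = 1/(9842700 - 36/99480167) = 1/(979153439730864/99480167) = 99480167/979153439730864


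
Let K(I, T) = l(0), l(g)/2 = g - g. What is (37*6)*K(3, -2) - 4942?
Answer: -4942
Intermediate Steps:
l(g) = 0 (l(g) = 2*(g - g) = 2*0 = 0)
K(I, T) = 0
(37*6)*K(3, -2) - 4942 = (37*6)*0 - 4942 = 222*0 - 4942 = 0 - 4942 = -4942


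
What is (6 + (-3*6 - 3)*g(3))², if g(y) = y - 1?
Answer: 1296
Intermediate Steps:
g(y) = -1 + y
(6 + (-3*6 - 3)*g(3))² = (6 + (-3*6 - 3)*(-1 + 3))² = (6 + (-18 - 3)*2)² = (6 - 21*2)² = (6 - 42)² = (-36)² = 1296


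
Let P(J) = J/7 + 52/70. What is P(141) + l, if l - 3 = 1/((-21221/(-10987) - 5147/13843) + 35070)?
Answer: 4459346497086659/186694905602940 ≈ 23.886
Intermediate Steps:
l = 16002572573293/5334140160084 (l = 3 + 1/((-21221/(-10987) - 5147/13843) + 35070) = 3 + 1/((-21221*(-1/10987) - 5147*1/13843) + 35070) = 3 + 1/((21221/10987 - 5147/13843) + 35070) = 3 + 1/(237212214/152093041 + 35070) = 3 + 1/(5334140160084/152093041) = 3 + 152093041/5334140160084 = 16002572573293/5334140160084 ≈ 3.0000)
P(J) = 26/35 + J/7 (P(J) = J*(⅐) + 52*(1/70) = J/7 + 26/35 = 26/35 + J/7)
P(141) + l = (26/35 + (⅐)*141) + 16002572573293/5334140160084 = (26/35 + 141/7) + 16002572573293/5334140160084 = 731/35 + 16002572573293/5334140160084 = 4459346497086659/186694905602940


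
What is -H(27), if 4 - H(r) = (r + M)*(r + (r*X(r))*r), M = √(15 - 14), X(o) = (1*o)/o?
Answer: 21164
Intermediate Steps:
X(o) = 1 (X(o) = o/o = 1)
M = 1 (M = √1 = 1)
H(r) = 4 - (1 + r)*(r + r²) (H(r) = 4 - (r + 1)*(r + (r*1)*r) = 4 - (1 + r)*(r + r*r) = 4 - (1 + r)*(r + r²))
-H(27) = -(4 - 1*27 - 1*27³ - 2*27²) = -(4 - 27 - 1*19683 - 2*729) = -(4 - 27 - 19683 - 1458) = -1*(-21164) = 21164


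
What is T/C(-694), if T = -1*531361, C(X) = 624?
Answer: -531361/624 ≈ -851.54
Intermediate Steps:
T = -531361
T/C(-694) = -531361/624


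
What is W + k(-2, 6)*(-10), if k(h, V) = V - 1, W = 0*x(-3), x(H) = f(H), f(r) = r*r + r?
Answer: -50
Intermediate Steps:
f(r) = r + r² (f(r) = r² + r = r + r²)
x(H) = H*(1 + H)
W = 0 (W = 0*(-3*(1 - 3)) = 0*(-3*(-2)) = 0*6 = 0)
k(h, V) = -1 + V
W + k(-2, 6)*(-10) = 0 + (-1 + 6)*(-10) = 0 + 5*(-10) = 0 - 50 = -50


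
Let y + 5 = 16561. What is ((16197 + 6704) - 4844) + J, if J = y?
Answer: 34613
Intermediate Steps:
y = 16556 (y = -5 + 16561 = 16556)
J = 16556
((16197 + 6704) - 4844) + J = ((16197 + 6704) - 4844) + 16556 = (22901 - 4844) + 16556 = 18057 + 16556 = 34613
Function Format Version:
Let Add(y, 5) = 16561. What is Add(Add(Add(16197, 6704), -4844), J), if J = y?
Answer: 34613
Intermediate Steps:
y = 16556 (y = Add(-5, 16561) = 16556)
J = 16556
Add(Add(Add(16197, 6704), -4844), J) = Add(Add(Add(16197, 6704), -4844), 16556) = Add(Add(22901, -4844), 16556) = Add(18057, 16556) = 34613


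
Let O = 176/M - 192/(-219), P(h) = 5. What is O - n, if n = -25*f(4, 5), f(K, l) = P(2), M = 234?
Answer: 1081537/8541 ≈ 126.63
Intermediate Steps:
O = 13912/8541 (O = 176/234 - 192/(-219) = 176*(1/234) - 192*(-1/219) = 88/117 + 64/73 = 13912/8541 ≈ 1.6288)
f(K, l) = 5
n = -125 (n = -25*5 = -125)
O - n = 13912/8541 - 1*(-125) = 13912/8541 + 125 = 1081537/8541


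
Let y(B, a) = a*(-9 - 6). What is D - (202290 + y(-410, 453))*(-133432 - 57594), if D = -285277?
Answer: 37344342593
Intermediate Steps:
y(B, a) = -15*a (y(B, a) = a*(-15) = -15*a)
D - (202290 + y(-410, 453))*(-133432 - 57594) = -285277 - (202290 - 15*453)*(-133432 - 57594) = -285277 - (202290 - 6795)*(-191026) = -285277 - 195495*(-191026) = -285277 - 1*(-37344627870) = -285277 + 37344627870 = 37344342593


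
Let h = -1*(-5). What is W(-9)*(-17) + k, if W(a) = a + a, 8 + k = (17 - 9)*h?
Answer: 338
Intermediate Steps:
h = 5
k = 32 (k = -8 + (17 - 9)*5 = -8 + 8*5 = -8 + 40 = 32)
W(a) = 2*a
W(-9)*(-17) + k = (2*(-9))*(-17) + 32 = -18*(-17) + 32 = 306 + 32 = 338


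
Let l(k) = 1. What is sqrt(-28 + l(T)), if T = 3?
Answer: 3*I*sqrt(3) ≈ 5.1962*I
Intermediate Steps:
sqrt(-28 + l(T)) = sqrt(-28 + 1) = sqrt(-27) = 3*I*sqrt(3)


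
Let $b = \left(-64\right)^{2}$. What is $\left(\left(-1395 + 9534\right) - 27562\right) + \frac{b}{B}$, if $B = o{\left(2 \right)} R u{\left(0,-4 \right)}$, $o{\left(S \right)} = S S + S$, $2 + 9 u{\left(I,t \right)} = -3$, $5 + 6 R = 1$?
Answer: $- \frac{87899}{5} \approx -17580.0$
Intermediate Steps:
$R = - \frac{2}{3}$ ($R = - \frac{5}{6} + \frac{1}{6} \cdot 1 = - \frac{5}{6} + \frac{1}{6} = - \frac{2}{3} \approx -0.66667$)
$u{\left(I,t \right)} = - \frac{5}{9}$ ($u{\left(I,t \right)} = - \frac{2}{9} + \frac{1}{9} \left(-3\right) = - \frac{2}{9} - \frac{1}{3} = - \frac{5}{9}$)
$o{\left(S \right)} = S + S^{2}$ ($o{\left(S \right)} = S^{2} + S = S + S^{2}$)
$b = 4096$
$B = \frac{20}{9}$ ($B = 2 \left(1 + 2\right) \left(- \frac{2}{3}\right) \left(- \frac{5}{9}\right) = 2 \cdot 3 \left(- \frac{2}{3}\right) \left(- \frac{5}{9}\right) = 6 \left(- \frac{2}{3}\right) \left(- \frac{5}{9}\right) = \left(-4\right) \left(- \frac{5}{9}\right) = \frac{20}{9} \approx 2.2222$)
$\left(\left(-1395 + 9534\right) - 27562\right) + \frac{b}{B} = \left(\left(-1395 + 9534\right) - 27562\right) + \frac{4096}{\frac{20}{9}} = \left(8139 - 27562\right) + 4096 \cdot \frac{9}{20} = -19423 + \frac{9216}{5} = - \frac{87899}{5}$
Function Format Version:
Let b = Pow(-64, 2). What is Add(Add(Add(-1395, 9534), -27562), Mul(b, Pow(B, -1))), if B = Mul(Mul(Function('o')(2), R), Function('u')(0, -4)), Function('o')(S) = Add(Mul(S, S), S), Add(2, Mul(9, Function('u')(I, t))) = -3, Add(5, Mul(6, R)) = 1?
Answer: Rational(-87899, 5) ≈ -17580.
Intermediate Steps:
R = Rational(-2, 3) (R = Add(Rational(-5, 6), Mul(Rational(1, 6), 1)) = Add(Rational(-5, 6), Rational(1, 6)) = Rational(-2, 3) ≈ -0.66667)
Function('u')(I, t) = Rational(-5, 9) (Function('u')(I, t) = Add(Rational(-2, 9), Mul(Rational(1, 9), -3)) = Add(Rational(-2, 9), Rational(-1, 3)) = Rational(-5, 9))
Function('o')(S) = Add(S, Pow(S, 2)) (Function('o')(S) = Add(Pow(S, 2), S) = Add(S, Pow(S, 2)))
b = 4096
B = Rational(20, 9) (B = Mul(Mul(Mul(2, Add(1, 2)), Rational(-2, 3)), Rational(-5, 9)) = Mul(Mul(Mul(2, 3), Rational(-2, 3)), Rational(-5, 9)) = Mul(Mul(6, Rational(-2, 3)), Rational(-5, 9)) = Mul(-4, Rational(-5, 9)) = Rational(20, 9) ≈ 2.2222)
Add(Add(Add(-1395, 9534), -27562), Mul(b, Pow(B, -1))) = Add(Add(Add(-1395, 9534), -27562), Mul(4096, Pow(Rational(20, 9), -1))) = Add(Add(8139, -27562), Mul(4096, Rational(9, 20))) = Add(-19423, Rational(9216, 5)) = Rational(-87899, 5)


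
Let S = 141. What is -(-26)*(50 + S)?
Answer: 4966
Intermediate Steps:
-(-26)*(50 + S) = -(-26)*(50 + 141) = -(-26)*191 = -1*(-4966) = 4966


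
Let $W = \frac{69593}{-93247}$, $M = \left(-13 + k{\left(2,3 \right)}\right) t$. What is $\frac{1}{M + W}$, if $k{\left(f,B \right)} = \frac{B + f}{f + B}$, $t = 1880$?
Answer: $- \frac{93247}{2103721913} \approx -4.4325 \cdot 10^{-5}$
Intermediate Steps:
$k{\left(f,B \right)} = 1$ ($k{\left(f,B \right)} = \frac{B + f}{B + f} = 1$)
$M = -22560$ ($M = \left(-13 + 1\right) 1880 = \left(-12\right) 1880 = -22560$)
$W = - \frac{69593}{93247}$ ($W = 69593 \left(- \frac{1}{93247}\right) = - \frac{69593}{93247} \approx -0.74633$)
$\frac{1}{M + W} = \frac{1}{-22560 - \frac{69593}{93247}} = \frac{1}{- \frac{2103721913}{93247}} = - \frac{93247}{2103721913}$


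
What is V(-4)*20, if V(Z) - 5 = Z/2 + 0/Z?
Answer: 60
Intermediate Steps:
V(Z) = 5 + Z/2 (V(Z) = 5 + (Z/2 + 0/Z) = 5 + (Z*(½) + 0) = 5 + (Z/2 + 0) = 5 + Z/2)
V(-4)*20 = (5 + (½)*(-4))*20 = (5 - 2)*20 = 3*20 = 60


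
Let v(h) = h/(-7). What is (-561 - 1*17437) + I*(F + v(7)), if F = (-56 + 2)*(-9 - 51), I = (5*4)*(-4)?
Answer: -277118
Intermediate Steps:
v(h) = -h/7 (v(h) = h*(-⅐) = -h/7)
I = -80 (I = 20*(-4) = -80)
F = 3240 (F = -54*(-60) = 3240)
(-561 - 1*17437) + I*(F + v(7)) = (-561 - 1*17437) - 80*(3240 - ⅐*7) = (-561 - 17437) - 80*(3240 - 1) = -17998 - 80*3239 = -17998 - 259120 = -277118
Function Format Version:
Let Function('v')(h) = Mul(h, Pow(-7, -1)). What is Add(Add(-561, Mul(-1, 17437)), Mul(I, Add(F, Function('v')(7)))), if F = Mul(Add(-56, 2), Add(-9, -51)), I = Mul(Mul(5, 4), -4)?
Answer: -277118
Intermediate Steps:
Function('v')(h) = Mul(Rational(-1, 7), h) (Function('v')(h) = Mul(h, Rational(-1, 7)) = Mul(Rational(-1, 7), h))
I = -80 (I = Mul(20, -4) = -80)
F = 3240 (F = Mul(-54, -60) = 3240)
Add(Add(-561, Mul(-1, 17437)), Mul(I, Add(F, Function('v')(7)))) = Add(Add(-561, Mul(-1, 17437)), Mul(-80, Add(3240, Mul(Rational(-1, 7), 7)))) = Add(Add(-561, -17437), Mul(-80, Add(3240, -1))) = Add(-17998, Mul(-80, 3239)) = Add(-17998, -259120) = -277118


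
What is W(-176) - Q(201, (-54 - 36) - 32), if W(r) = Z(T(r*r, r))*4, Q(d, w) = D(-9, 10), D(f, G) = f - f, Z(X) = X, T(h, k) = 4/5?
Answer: 16/5 ≈ 3.2000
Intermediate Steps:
T(h, k) = 4/5 (T(h, k) = 4*(1/5) = 4/5)
D(f, G) = 0
Q(d, w) = 0
W(r) = 16/5 (W(r) = (4/5)*4 = 16/5)
W(-176) - Q(201, (-54 - 36) - 32) = 16/5 - 1*0 = 16/5 + 0 = 16/5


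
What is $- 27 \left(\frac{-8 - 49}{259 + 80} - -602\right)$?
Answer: $- \frac{1836189}{113} \approx -16249.0$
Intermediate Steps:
$- 27 \left(\frac{-8 - 49}{259 + 80} - -602\right) = - 27 \left(- \frac{57}{339} + 602\right) = - 27 \left(\left(-57\right) \frac{1}{339} + 602\right) = - 27 \left(- \frac{19}{113} + 602\right) = \left(-27\right) \frac{68007}{113} = - \frac{1836189}{113}$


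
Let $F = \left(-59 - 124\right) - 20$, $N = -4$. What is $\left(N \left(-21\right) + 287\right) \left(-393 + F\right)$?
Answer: $-221116$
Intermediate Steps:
$F = -203$ ($F = -183 - 20 = -203$)
$\left(N \left(-21\right) + 287\right) \left(-393 + F\right) = \left(\left(-4\right) \left(-21\right) + 287\right) \left(-393 - 203\right) = \left(84 + 287\right) \left(-596\right) = 371 \left(-596\right) = -221116$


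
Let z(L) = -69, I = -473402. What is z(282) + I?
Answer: -473471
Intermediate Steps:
z(282) + I = -69 - 473402 = -473471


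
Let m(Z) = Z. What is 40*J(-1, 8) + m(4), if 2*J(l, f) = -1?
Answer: -16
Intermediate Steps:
J(l, f) = -1/2 (J(l, f) = (1/2)*(-1) = -1/2)
40*J(-1, 8) + m(4) = 40*(-1/2) + 4 = -20 + 4 = -16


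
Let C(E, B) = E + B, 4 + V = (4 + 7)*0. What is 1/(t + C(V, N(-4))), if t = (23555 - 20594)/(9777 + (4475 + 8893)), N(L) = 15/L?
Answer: -30860/235217 ≈ -0.13120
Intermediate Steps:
t = 987/7715 (t = 2961/(9777 + 13368) = 2961/23145 = 2961*(1/23145) = 987/7715 ≈ 0.12793)
V = -4 (V = -4 + (4 + 7)*0 = -4 + 11*0 = -4 + 0 = -4)
C(E, B) = B + E
1/(t + C(V, N(-4))) = 1/(987/7715 + (15/(-4) - 4)) = 1/(987/7715 + (15*(-¼) - 4)) = 1/(987/7715 + (-15/4 - 4)) = 1/(987/7715 - 31/4) = 1/(-235217/30860) = -30860/235217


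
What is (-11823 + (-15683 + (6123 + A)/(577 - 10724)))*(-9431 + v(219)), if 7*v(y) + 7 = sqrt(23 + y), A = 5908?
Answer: 2632616575416/10147 - 3070269543*sqrt(2)/71029 ≈ 2.5939e+8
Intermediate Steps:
v(y) = -1 + sqrt(23 + y)/7
(-11823 + (-15683 + (6123 + A)/(577 - 10724)))*(-9431 + v(219)) = (-11823 + (-15683 + (6123 + 5908)/(577 - 10724)))*(-9431 + (-1 + sqrt(23 + 219)/7)) = (-11823 + (-15683 + 12031/(-10147)))*(-9431 + (-1 + sqrt(242)/7)) = (-11823 + (-15683 + 12031*(-1/10147)))*(-9431 + (-1 + (11*sqrt(2))/7)) = (-11823 + (-15683 - 12031/10147))*(-9431 + (-1 + 11*sqrt(2)/7)) = (-11823 - 159147432/10147)*(-9432 + 11*sqrt(2)/7) = -279115413*(-9432 + 11*sqrt(2)/7)/10147 = 2632616575416/10147 - 3070269543*sqrt(2)/71029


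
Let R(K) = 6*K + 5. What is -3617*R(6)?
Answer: -148297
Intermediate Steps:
R(K) = 5 + 6*K
-3617*R(6) = -3617*(5 + 6*6) = -3617*(5 + 36) = -3617*41 = -148297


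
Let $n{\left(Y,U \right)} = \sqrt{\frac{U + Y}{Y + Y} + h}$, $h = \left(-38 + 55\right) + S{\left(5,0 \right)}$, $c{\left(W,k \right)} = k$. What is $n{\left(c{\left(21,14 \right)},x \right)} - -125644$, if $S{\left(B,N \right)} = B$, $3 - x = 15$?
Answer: $125644 + \frac{\sqrt{4326}}{14} \approx 1.2565 \cdot 10^{5}$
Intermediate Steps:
$x = -12$ ($x = 3 - 15 = -12$)
$h = 22$ ($h = \left(-38 + 55\right) + 5 = 17 + 5 = 22$)
$n{\left(Y,U \right)} = \sqrt{22 + \frac{U + Y}{2 Y}}$ ($n{\left(Y,U \right)} = \sqrt{\frac{U + Y}{Y + Y} + 22} = \sqrt{\frac{U + Y}{2 Y} + 22} = \sqrt{22 + \frac{U + Y}{2 Y}}$)
$n{\left(c{\left(21,14 \right)},x \right)} - -125644 = \frac{\sqrt{90 + 2 \left(-12\right) \frac{1}{14}}}{2} - -125644 = \frac{\sqrt{90 + 2 \left(-12\right) \frac{1}{14}}}{2} + 125644 = \frac{\sqrt{90 - \frac{12}{7}}}{2} + 125644 = \frac{\sqrt{\frac{618}{7}}}{2} + 125644 = \frac{\frac{1}{7} \sqrt{4326}}{2} + 125644 = \frac{\sqrt{4326}}{14} + 125644 = 125644 + \frac{\sqrt{4326}}{14}$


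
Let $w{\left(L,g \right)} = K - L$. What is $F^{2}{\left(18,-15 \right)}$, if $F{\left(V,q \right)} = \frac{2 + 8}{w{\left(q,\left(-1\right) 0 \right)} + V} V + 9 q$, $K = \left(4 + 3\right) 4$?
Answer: $\frac{64883025}{3721} \approx 17437.0$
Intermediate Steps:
$K = 28$ ($K = 7 \cdot 4 = 28$)
$w{\left(L,g \right)} = 28 - L$
$F{\left(V,q \right)} = 9 q + \frac{10 V}{28 + V - q}$ ($F{\left(V,q \right)} = \frac{2 + 8}{\left(28 - q\right) + V} V + 9 q = \frac{10}{28 + V - q} V + 9 q = \frac{10 V}{28 + V - q} + 9 q = 9 q + \frac{10 V}{28 + V - q}$)
$F^{2}{\left(18,-15 \right)} = \left(\frac{10 \cdot 18 - - 135 \left(-28 - 15\right) + 9 \cdot 18 \left(-15\right)}{28 + 18 - -15}\right)^{2} = \left(\frac{180 - \left(-135\right) \left(-43\right) - 2430}{28 + 18 + 15}\right)^{2} = \left(\frac{180 - 5805 - 2430}{61}\right)^{2} = \left(\frac{1}{61} \left(-8055\right)\right)^{2} = \left(- \frac{8055}{61}\right)^{2} = \frac{64883025}{3721}$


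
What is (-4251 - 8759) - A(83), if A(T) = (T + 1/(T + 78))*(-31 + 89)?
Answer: -2869722/161 ≈ -17824.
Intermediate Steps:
A(T) = 58*T + 58/(78 + T) (A(T) = (T + 1/(78 + T))*58 = 58*T + 58/(78 + T))
(-4251 - 8759) - A(83) = (-4251 - 8759) - 58*(1 + 83² + 78*83)/(78 + 83) = -13010 - 58*(1 + 6889 + 6474)/161 = -13010 - 58*13364/161 = -13010 - 1*775112/161 = -13010 - 775112/161 = -2869722/161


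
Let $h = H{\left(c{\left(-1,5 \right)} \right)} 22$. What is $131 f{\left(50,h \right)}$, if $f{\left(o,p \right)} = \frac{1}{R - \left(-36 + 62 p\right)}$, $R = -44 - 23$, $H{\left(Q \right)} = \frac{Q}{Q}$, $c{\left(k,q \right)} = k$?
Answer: $- \frac{131}{1395} \approx -0.093907$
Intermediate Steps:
$H{\left(Q \right)} = 1$
$R = -67$
$h = 22$ ($h = 1 \cdot 22 = 22$)
$f{\left(o,p \right)} = \frac{1}{-31 - 62 p}$ ($f{\left(o,p \right)} = \frac{1}{-67 - \left(-36 + 62 p\right)} = \frac{1}{-31 - 62 p}$)
$131 f{\left(50,h \right)} = 131 \left(- \frac{1}{31 + 62 \cdot 22}\right) = 131 \left(- \frac{1}{31 + 1364}\right) = 131 \left(- \frac{1}{1395}\right) = - \frac{131}{1395}$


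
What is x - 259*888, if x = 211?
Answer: -229781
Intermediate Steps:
x - 259*888 = 211 - 259*888 = 211 - 229992 = -229781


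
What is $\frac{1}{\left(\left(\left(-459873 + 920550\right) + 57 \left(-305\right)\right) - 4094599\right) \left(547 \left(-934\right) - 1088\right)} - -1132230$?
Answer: $\frac{2116611216529775461}{1869418065702} \approx 1.1322 \cdot 10^{6}$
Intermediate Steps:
$\frac{1}{\left(\left(\left(-459873 + 920550\right) + 57 \left(-305\right)\right) - 4094599\right) \left(547 \left(-934\right) - 1088\right)} - -1132230 = \frac{1}{\left(\left(460677 - 17385\right) - 4094599\right) \left(-510898 - 1088\right)} + 1132230 = \frac{1}{\left(443292 - 4094599\right) \left(-511986\right)} + 1132230 = \frac{1}{-3651307} \left(- \frac{1}{511986}\right) + 1132230 = \left(- \frac{1}{3651307}\right) \left(- \frac{1}{511986}\right) + 1132230 = \frac{1}{1869418065702} + 1132230 = \frac{2116611216529775461}{1869418065702}$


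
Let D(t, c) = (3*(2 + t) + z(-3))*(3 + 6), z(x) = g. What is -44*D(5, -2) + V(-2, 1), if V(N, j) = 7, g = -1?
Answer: -7913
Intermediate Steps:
z(x) = -1
D(t, c) = 45 + 27*t (D(t, c) = (3*(2 + t) - 1)*(3 + 6) = ((6 + 3*t) - 1)*9 = (5 + 3*t)*9 = 45 + 27*t)
-44*D(5, -2) + V(-2, 1) = -44*(45 + 27*5) + 7 = -44*(45 + 135) + 7 = -44*180 + 7 = -7920 + 7 = -7913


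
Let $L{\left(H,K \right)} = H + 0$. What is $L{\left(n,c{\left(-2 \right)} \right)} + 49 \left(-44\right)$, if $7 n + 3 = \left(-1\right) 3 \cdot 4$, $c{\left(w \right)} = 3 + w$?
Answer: $- \frac{15107}{7} \approx -2158.1$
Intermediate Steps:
$n = - \frac{15}{7}$ ($n = - \frac{3}{7} + \frac{\left(-1\right) 3 \cdot 4}{7} = - \frac{3}{7} + \frac{\left(-3\right) 4}{7} = - \frac{3}{7} + \frac{1}{7} \left(-12\right) = - \frac{3}{7} - \frac{12}{7} = - \frac{15}{7} \approx -2.1429$)
$L{\left(H,K \right)} = H$
$L{\left(n,c{\left(-2 \right)} \right)} + 49 \left(-44\right) = - \frac{15}{7} + 49 \left(-44\right) = - \frac{15}{7} - 2156 = - \frac{15107}{7}$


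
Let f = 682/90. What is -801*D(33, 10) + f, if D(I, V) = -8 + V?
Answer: -71749/45 ≈ -1594.4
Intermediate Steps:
f = 341/45 (f = 682*(1/90) = 341/45 ≈ 7.5778)
-801*D(33, 10) + f = -801*(-8 + 10) + 341/45 = -801*2 + 341/45 = -1602 + 341/45 = -71749/45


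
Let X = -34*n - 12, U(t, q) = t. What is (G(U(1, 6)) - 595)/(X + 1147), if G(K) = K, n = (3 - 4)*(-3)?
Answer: -594/1033 ≈ -0.57502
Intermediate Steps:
n = 3 (n = -1*(-3) = 3)
X = -114 (X = -34*3 - 12 = -102 - 12 = -114)
(G(U(1, 6)) - 595)/(X + 1147) = (1 - 595)/(-114 + 1147) = -594/1033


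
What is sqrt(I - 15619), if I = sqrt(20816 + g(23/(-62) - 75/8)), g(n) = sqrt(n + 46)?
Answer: sqrt(-60039436 + 62*sqrt(31)*sqrt(2581184 + 9*sqrt(6882)))/62 ≈ 124.4*I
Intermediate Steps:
g(n) = sqrt(46 + n)
I = sqrt(20816 + 9*sqrt(6882)/124) (I = sqrt(20816 + sqrt(46 + (23/(-62) - 75/8))) = sqrt(20816 + sqrt(46 + (23*(-1/62) - 75*1/8))) = sqrt(20816 + sqrt(46 + (-23/62 - 75/8))) = sqrt(20816 + sqrt(46 - 2417/248)) = sqrt(20816 + sqrt(8991/248)) = sqrt(20816 + 9*sqrt(6882)/124) ≈ 144.30)
sqrt(I - 15619) = sqrt(sqrt(80016704 + 279*sqrt(6882))/62 - 15619) = sqrt(-15619 + sqrt(80016704 + 279*sqrt(6882))/62)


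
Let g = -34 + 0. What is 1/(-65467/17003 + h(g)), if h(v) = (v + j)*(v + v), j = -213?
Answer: 17003/285516921 ≈ 5.9552e-5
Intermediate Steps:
g = -34
h(v) = 2*v*(-213 + v) (h(v) = (v - 213)*(v + v) = (-213 + v)*(2*v) = 2*v*(-213 + v))
1/(-65467/17003 + h(g)) = 1/(-65467/17003 + 2*(-34)*(-213 - 34)) = 1/(-65467*1/17003 + 2*(-34)*(-247)) = 1/(-65467/17003 + 16796) = 1/(285516921/17003) = 17003/285516921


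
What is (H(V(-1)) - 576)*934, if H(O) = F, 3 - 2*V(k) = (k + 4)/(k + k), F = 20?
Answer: -519304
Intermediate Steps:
V(k) = 3/2 - (4 + k)/(4*k) (V(k) = 3/2 - (k + 4)/(2*(k + k)) = 3/2 - (4 + k)/(2*(2*k)) = 3/2 - (4 + k)*1/(2*k)/2 = 3/2 - (4 + k)/(4*k))
H(O) = 20
(H(V(-1)) - 576)*934 = (20 - 576)*934 = -556*934 = -519304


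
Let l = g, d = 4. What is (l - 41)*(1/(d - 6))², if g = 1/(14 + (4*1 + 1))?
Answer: -389/38 ≈ -10.237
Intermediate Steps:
g = 1/19 (g = 1/(14 + (4 + 1)) = 1/(14 + 5) = 1/19 ≈ 0.052632)
l = 1/19 ≈ 0.052632
(l - 41)*(1/(d - 6))² = (1/19 - 41)*(1/(4 - 6))² = -778*(1/(-2))²/19 = -778*(-½)²/19 = -778/19*¼ = -389/38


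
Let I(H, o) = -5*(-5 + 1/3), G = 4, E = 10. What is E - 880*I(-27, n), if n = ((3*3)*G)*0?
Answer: -61570/3 ≈ -20523.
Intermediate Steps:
n = 0 (n = ((3*3)*4)*0 = (9*4)*0 = 36*0 = 0)
I(H, o) = 70/3 (I(H, o) = -5*(-5 + ⅓) = -5*(-14/3) = 70/3)
E - 880*I(-27, n) = 10 - 880*70/3 = 10 - 61600/3 = -61570/3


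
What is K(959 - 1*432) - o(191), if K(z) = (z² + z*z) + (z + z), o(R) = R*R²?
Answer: -6411359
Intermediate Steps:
o(R) = R³
K(z) = 2*z + 2*z² (K(z) = (z² + z²) + 2*z = 2*z² + 2*z = 2*z + 2*z²)
K(959 - 1*432) - o(191) = 2*(959 - 1*432)*(1 + (959 - 1*432)) - 1*191³ = 2*(959 - 432)*(1 + (959 - 432)) - 1*6967871 = 2*527*(1 + 527) - 6967871 = 2*527*528 - 6967871 = 556512 - 6967871 = -6411359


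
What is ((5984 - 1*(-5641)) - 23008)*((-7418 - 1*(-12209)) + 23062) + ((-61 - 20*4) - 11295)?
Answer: -317062135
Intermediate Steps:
((5984 - 1*(-5641)) - 23008)*((-7418 - 1*(-12209)) + 23062) + ((-61 - 20*4) - 11295) = ((5984 + 5641) - 23008)*((-7418 + 12209) + 23062) + ((-61 - 80) - 11295) = (11625 - 23008)*(4791 + 23062) + (-141 - 11295) = -11383*27853 - 11436 = -317050699 - 11436 = -317062135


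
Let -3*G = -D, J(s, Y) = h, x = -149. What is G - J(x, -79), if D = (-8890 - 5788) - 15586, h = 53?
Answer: -10141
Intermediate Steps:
D = -30264 (D = -14678 - 15586 = -30264)
J(s, Y) = 53
G = -10088 (G = -(-1)*(-30264)/3 = -⅓*30264 = -10088)
G - J(x, -79) = -10088 - 1*53 = -10088 - 53 = -10141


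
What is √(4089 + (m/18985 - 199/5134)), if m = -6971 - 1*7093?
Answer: √38838928257112235810/97468990 ≈ 63.939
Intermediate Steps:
m = -14064 (m = -6971 - 7093 = -14064)
√(4089 + (m/18985 - 199/5134)) = √(4089 + (-14064/18985 - 199/5134)) = √(4089 - 75982591/97468990) = √(398474717519/97468990) = √38838928257112235810/97468990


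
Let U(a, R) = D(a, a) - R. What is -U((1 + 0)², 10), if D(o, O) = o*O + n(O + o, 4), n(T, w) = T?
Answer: 7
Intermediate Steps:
D(o, O) = O + o + O*o (D(o, O) = o*O + (O + o) = O*o + (O + o) = O + o + O*o)
U(a, R) = a² - R + 2*a (U(a, R) = (a + a + a*a) - R = (a + a + a²) - R = (a² + 2*a) - R = a² - R + 2*a)
-U((1 + 0)², 10) = -(((1 + 0)²)² - 1*10 + 2*(1 + 0)²) = -((1²)² - 10 + 2*1²) = -(1² - 10 + 2*1) = -(1 - 10 + 2) = -1*(-7) = 7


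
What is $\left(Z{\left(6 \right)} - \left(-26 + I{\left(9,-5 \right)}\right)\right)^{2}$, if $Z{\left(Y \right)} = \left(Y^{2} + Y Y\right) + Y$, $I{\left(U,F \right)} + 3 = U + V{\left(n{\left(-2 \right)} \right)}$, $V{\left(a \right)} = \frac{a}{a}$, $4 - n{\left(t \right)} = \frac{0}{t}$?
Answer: $9409$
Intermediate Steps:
$n{\left(t \right)} = 4$ ($n{\left(t \right)} = 4 - \frac{0}{t} = 4 - 0 = 4 + 0 = 4$)
$V{\left(a \right)} = 1$
$I{\left(U,F \right)} = -2 + U$ ($I{\left(U,F \right)} = -3 + \left(U + 1\right) = -3 + \left(1 + U\right) = -2 + U$)
$Z{\left(Y \right)} = Y + 2 Y^{2}$ ($Z{\left(Y \right)} = \left(Y^{2} + Y^{2}\right) + Y = 2 Y^{2} + Y = Y + 2 Y^{2}$)
$\left(Z{\left(6 \right)} - \left(-26 + I{\left(9,-5 \right)}\right)\right)^{2} = \left(6 \left(1 + 2 \cdot 6\right) + \left(26 - \left(-2 + 9\right)\right)\right)^{2} = \left(6 \left(1 + 12\right) + \left(26 - 7\right)\right)^{2} = \left(6 \cdot 13 + \left(26 - 7\right)\right)^{2} = \left(78 + 19\right)^{2} = 97^{2} = 9409$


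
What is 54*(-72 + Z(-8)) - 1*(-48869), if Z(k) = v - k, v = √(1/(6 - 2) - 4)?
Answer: 45413 + 27*I*√15 ≈ 45413.0 + 104.57*I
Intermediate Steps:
v = I*√15/2 (v = √(1/4 - 4) = √(¼ - 4) = √(-15/4) = I*√15/2 ≈ 1.9365*I)
Z(k) = -k + I*√15/2 (Z(k) = I*√15/2 - k = -k + I*√15/2)
54*(-72 + Z(-8)) - 1*(-48869) = 54*(-72 + (-1*(-8) + I*√15/2)) - 1*(-48869) = 54*(-72 + (8 + I*√15/2)) + 48869 = 54*(-64 + I*√15/2) + 48869 = (-3456 + 27*I*√15) + 48869 = 45413 + 27*I*√15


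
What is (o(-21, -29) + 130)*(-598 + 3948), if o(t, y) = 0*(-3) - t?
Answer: 505850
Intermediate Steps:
o(t, y) = -t (o(t, y) = 0 - t = -t)
(o(-21, -29) + 130)*(-598 + 3948) = (-1*(-21) + 130)*(-598 + 3948) = (21 + 130)*3350 = 151*3350 = 505850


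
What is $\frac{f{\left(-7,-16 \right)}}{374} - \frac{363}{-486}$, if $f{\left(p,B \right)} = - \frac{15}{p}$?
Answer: $\frac{79802}{106029} \approx 0.75264$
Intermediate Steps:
$\frac{f{\left(-7,-16 \right)}}{374} - \frac{363}{-486} = \frac{\left(-15\right) \frac{1}{-7}}{374} - \frac{363}{-486} = \left(-15\right) \left(- \frac{1}{7}\right) \frac{1}{374} - - \frac{121}{162} = \frac{15}{7} \cdot \frac{1}{374} + \frac{121}{162} = \frac{15}{2618} + \frac{121}{162} = \frac{79802}{106029}$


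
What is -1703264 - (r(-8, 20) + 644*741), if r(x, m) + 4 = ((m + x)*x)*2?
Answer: -2180272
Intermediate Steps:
r(x, m) = -4 + 2*x*(m + x) (r(x, m) = -4 + ((m + x)*x)*2 = -4 + (x*(m + x))*2 = -4 + 2*x*(m + x))
-1703264 - (r(-8, 20) + 644*741) = -1703264 - ((-4 + 2*(-8)² + 2*20*(-8)) + 644*741) = -1703264 - ((-4 + 2*64 - 320) + 477204) = -1703264 - ((-4 + 128 - 320) + 477204) = -1703264 - (-196 + 477204) = -1703264 - 1*477008 = -1703264 - 477008 = -2180272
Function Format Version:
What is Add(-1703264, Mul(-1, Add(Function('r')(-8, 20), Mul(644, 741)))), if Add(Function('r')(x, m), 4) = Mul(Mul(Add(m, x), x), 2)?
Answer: -2180272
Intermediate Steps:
Function('r')(x, m) = Add(-4, Mul(2, x, Add(m, x))) (Function('r')(x, m) = Add(-4, Mul(Mul(Add(m, x), x), 2)) = Add(-4, Mul(Mul(x, Add(m, x)), 2)) = Add(-4, Mul(2, x, Add(m, x))))
Add(-1703264, Mul(-1, Add(Function('r')(-8, 20), Mul(644, 741)))) = Add(-1703264, Mul(-1, Add(Add(-4, Mul(2, Pow(-8, 2)), Mul(2, 20, -8)), Mul(644, 741)))) = Add(-1703264, Mul(-1, Add(Add(-4, Mul(2, 64), -320), 477204))) = Add(-1703264, Mul(-1, Add(Add(-4, 128, -320), 477204))) = Add(-1703264, Mul(-1, Add(-196, 477204))) = Add(-1703264, Mul(-1, 477008)) = Add(-1703264, -477008) = -2180272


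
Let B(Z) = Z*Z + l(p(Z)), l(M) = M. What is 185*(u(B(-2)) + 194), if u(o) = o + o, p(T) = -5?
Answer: 35520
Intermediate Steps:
B(Z) = -5 + Z**2 (B(Z) = Z*Z - 5 = Z**2 - 5 = -5 + Z**2)
u(o) = 2*o
185*(u(B(-2)) + 194) = 185*(2*(-5 + (-2)**2) + 194) = 185*(2*(-5 + 4) + 194) = 185*(2*(-1) + 194) = 185*(-2 + 194) = 185*192 = 35520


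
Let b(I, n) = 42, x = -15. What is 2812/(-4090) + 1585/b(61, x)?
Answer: 3182273/85890 ≈ 37.051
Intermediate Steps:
2812/(-4090) + 1585/b(61, x) = 2812/(-4090) + 1585/42 = 2812*(-1/4090) + 1585*(1/42) = -1406/2045 + 1585/42 = 3182273/85890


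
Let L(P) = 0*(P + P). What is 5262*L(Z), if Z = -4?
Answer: 0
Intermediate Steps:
L(P) = 0 (L(P) = 0*(2*P) = 0)
5262*L(Z) = 5262*0 = 0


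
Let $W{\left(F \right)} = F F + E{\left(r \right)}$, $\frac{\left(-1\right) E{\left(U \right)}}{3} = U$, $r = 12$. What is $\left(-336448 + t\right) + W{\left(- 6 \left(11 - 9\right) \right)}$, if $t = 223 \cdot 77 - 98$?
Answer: $-319267$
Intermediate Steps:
$E{\left(U \right)} = - 3 U$
$W{\left(F \right)} = -36 + F^{2}$ ($W{\left(F \right)} = F F - 36 = F^{2} - 36 = -36 + F^{2}$)
$t = 17073$ ($t = 17171 - 98 = 17073$)
$\left(-336448 + t\right) + W{\left(- 6 \left(11 - 9\right) \right)} = \left(-336448 + 17073\right) - \left(36 - \left(- 6 \left(11 - 9\right)\right)^{2}\right) = -319375 - \left(36 - \left(\left(-6\right) 2\right)^{2}\right) = -319375 - \left(36 - \left(-12\right)^{2}\right) = -319375 + \left(-36 + 144\right) = -319375 + 108 = -319267$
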